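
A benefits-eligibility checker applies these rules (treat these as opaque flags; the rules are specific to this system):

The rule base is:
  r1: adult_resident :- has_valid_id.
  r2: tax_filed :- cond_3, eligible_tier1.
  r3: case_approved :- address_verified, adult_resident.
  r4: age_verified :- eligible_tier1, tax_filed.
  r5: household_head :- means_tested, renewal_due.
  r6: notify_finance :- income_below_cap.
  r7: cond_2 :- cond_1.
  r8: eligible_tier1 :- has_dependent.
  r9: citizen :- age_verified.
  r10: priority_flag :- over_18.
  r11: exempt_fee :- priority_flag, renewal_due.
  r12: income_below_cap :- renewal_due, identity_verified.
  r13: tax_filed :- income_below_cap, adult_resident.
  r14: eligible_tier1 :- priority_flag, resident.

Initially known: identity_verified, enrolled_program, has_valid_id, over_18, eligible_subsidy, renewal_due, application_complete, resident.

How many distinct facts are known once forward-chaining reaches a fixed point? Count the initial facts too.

Round 1: r1 [adult_resident :- has_valid_id.]; r10 [priority_flag :- over_18.]; r12 [income_below_cap :- renewal_due, identity_verified.]. Adds adult_resident, priority_flag, income_below_cap.
Round 2: r6 [notify_finance :- income_below_cap.]; r11 [exempt_fee :- priority_flag, renewal_due.]; r13 [tax_filed :- income_below_cap, adult_resident.]; r14 [eligible_tier1 :- priority_flag, resident.]. Adds notify_finance, exempt_fee, tax_filed, eligible_tier1.
Round 3: r4 [age_verified :- eligible_tier1, tax_filed.]. Adds age_verified.
Round 4: r9 [citizen :- age_verified.]. Adds citizen.
Closure: {adult_resident, age_verified, application_complete, citizen, eligible_subsidy, eligible_tier1, enrolled_program, exempt_fee, has_valid_id, identity_verified, income_below_cap, notify_finance, over_18, priority_flag, renewal_due, resident, tax_filed} — 17 facts.

17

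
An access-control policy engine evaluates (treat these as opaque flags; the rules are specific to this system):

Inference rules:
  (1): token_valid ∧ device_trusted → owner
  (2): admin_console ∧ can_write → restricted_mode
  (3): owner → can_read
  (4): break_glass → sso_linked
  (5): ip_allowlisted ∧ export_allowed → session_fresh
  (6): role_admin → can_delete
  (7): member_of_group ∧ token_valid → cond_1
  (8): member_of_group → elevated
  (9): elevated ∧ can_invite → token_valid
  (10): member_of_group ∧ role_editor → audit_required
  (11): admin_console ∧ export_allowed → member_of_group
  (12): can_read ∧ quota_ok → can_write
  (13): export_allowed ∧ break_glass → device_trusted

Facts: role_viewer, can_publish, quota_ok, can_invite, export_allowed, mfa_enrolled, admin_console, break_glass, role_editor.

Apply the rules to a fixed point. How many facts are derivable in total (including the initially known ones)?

20

Round 1 — (4), (11), (13), derive sso_linked, member_of_group, device_trusted.
Round 2 — (8), (10), derive elevated, audit_required.
Round 3 — (9), derive token_valid.
Round 4 — (1), (7), derive owner, cond_1.
Round 5 — (3), derive can_read.
Round 6 — (12), derive can_write.
Round 7 — (2), derive restricted_mode.
Closure: {admin_console, audit_required, break_glass, can_invite, can_publish, can_read, can_write, cond_1, device_trusted, elevated, export_allowed, member_of_group, mfa_enrolled, owner, quota_ok, restricted_mode, role_editor, role_viewer, sso_linked, token_valid} — 20 facts.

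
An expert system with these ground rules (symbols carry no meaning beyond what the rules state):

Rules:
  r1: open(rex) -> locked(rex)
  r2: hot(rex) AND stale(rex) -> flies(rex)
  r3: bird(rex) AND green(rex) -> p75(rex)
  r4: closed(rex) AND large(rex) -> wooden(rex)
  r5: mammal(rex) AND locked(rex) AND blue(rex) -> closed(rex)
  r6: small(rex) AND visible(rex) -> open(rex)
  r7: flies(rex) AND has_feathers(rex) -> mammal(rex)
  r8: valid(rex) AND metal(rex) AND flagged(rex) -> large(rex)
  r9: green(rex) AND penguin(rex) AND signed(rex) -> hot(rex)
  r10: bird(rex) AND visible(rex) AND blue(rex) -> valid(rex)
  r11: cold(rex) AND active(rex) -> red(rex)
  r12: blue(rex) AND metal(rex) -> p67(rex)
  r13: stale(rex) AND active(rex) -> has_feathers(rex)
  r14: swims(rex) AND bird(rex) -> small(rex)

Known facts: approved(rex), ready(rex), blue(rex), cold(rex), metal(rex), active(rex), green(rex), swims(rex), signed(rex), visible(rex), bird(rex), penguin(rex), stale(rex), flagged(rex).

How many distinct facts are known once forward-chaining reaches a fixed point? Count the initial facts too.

28

[1] r3 [bird(rex) AND green(rex) -> p75(rex)]; r9 [green(rex) AND penguin(rex) AND signed(rex) -> hot(rex)]; r10 [bird(rex) AND visible(rex) AND blue(rex) -> valid(rex)]; r11 [cold(rex) AND active(rex) -> red(rex)]; r12 [blue(rex) AND metal(rex) -> p67(rex)]; r13 [stale(rex) AND active(rex) -> has_feathers(rex)]; r14 [swims(rex) AND bird(rex) -> small(rex)]. ⇒ new: p75(rex), hot(rex), valid(rex), red(rex), p67(rex), has_feathers(rex), small(rex).
[2] r2 [hot(rex) AND stale(rex) -> flies(rex)]; r6 [small(rex) AND visible(rex) -> open(rex)]; r8 [valid(rex) AND metal(rex) AND flagged(rex) -> large(rex)]. ⇒ new: flies(rex), open(rex), large(rex).
[3] r1 [open(rex) -> locked(rex)]; r7 [flies(rex) AND has_feathers(rex) -> mammal(rex)]. ⇒ new: locked(rex), mammal(rex).
[4] r5 [mammal(rex) AND locked(rex) AND blue(rex) -> closed(rex)]. ⇒ new: closed(rex).
[5] r4 [closed(rex) AND large(rex) -> wooden(rex)]. ⇒ new: wooden(rex).
Closure: {active(rex), approved(rex), bird(rex), blue(rex), closed(rex), cold(rex), flagged(rex), flies(rex), green(rex), has_feathers(rex), hot(rex), large(rex), locked(rex), mammal(rex), metal(rex), open(rex), p67(rex), p75(rex), penguin(rex), ready(rex), red(rex), signed(rex), small(rex), stale(rex), swims(rex), valid(rex), visible(rex), wooden(rex)} — 28 facts.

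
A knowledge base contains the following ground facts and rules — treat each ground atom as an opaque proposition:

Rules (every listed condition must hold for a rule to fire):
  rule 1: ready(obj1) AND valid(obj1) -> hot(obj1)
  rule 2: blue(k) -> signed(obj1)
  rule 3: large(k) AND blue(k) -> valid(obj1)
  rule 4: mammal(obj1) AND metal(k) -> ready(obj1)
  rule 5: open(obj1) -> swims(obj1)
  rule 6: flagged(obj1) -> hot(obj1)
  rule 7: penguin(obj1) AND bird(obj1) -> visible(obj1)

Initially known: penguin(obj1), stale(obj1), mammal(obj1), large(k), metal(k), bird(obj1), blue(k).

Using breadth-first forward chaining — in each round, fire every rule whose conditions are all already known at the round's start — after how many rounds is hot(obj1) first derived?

Round 1 — rule 2, rule 3, rule 4, rule 7, derive signed(obj1), valid(obj1), ready(obj1), visible(obj1).
Round 2 — rule 1, derive hot(obj1).
hot(obj1) first appears in round 2.

2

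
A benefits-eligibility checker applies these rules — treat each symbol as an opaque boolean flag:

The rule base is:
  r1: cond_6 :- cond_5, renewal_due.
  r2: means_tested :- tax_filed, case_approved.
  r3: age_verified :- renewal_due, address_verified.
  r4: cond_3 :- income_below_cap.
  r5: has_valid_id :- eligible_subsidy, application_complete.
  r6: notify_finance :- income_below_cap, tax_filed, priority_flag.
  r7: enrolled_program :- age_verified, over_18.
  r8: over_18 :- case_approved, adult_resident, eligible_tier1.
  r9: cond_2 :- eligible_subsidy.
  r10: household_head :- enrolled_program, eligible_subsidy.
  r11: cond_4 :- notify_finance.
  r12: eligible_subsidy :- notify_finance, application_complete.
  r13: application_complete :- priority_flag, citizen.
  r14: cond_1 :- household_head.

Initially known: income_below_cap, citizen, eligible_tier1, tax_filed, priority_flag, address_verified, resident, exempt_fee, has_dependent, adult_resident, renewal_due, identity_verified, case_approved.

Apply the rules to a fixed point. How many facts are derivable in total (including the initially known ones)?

26

Round 1 — r2, r3, r4, r6, r8, r13, derive means_tested, age_verified, cond_3, notify_finance, over_18, application_complete.
Round 2 — r7, r11, r12, derive enrolled_program, cond_4, eligible_subsidy.
Round 3 — r5, r9, r10, derive has_valid_id, cond_2, household_head.
Round 4 — r14, derive cond_1.
Closure: {address_verified, adult_resident, age_verified, application_complete, case_approved, citizen, cond_1, cond_2, cond_3, cond_4, eligible_subsidy, eligible_tier1, enrolled_program, exempt_fee, has_dependent, has_valid_id, household_head, identity_verified, income_below_cap, means_tested, notify_finance, over_18, priority_flag, renewal_due, resident, tax_filed} — 26 facts.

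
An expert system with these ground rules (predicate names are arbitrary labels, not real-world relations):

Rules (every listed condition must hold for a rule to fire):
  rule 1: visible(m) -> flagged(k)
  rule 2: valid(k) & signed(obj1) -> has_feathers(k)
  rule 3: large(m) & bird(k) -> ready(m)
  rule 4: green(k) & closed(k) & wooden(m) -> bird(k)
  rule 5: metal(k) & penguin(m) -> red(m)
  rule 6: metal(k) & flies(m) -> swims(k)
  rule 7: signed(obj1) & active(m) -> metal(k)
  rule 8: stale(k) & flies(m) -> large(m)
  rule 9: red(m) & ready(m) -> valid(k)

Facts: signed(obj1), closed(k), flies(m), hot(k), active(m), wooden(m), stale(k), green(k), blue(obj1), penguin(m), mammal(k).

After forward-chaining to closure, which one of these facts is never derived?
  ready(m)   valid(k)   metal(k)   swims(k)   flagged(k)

flagged(k)

[1] rule 4 [green(k) & closed(k) & wooden(m) -> bird(k)]; rule 7 [signed(obj1) & active(m) -> metal(k)]; rule 8 [stale(k) & flies(m) -> large(m)]. ⇒ new: bird(k), metal(k), large(m).
[2] rule 3 [large(m) & bird(k) -> ready(m)]; rule 5 [metal(k) & penguin(m) -> red(m)]; rule 6 [metal(k) & flies(m) -> swims(k)]. ⇒ new: ready(m), red(m), swims(k).
[3] rule 9 [red(m) & ready(m) -> valid(k)]. ⇒ new: valid(k).
[4] rule 2 [valid(k) & signed(obj1) -> has_feathers(k)]. ⇒ new: has_feathers(k).
Derived: ready(m) (round 2), metal(k) (round 1), swims(k) (round 2), valid(k) (round 3). flagged(k) never appears in any round.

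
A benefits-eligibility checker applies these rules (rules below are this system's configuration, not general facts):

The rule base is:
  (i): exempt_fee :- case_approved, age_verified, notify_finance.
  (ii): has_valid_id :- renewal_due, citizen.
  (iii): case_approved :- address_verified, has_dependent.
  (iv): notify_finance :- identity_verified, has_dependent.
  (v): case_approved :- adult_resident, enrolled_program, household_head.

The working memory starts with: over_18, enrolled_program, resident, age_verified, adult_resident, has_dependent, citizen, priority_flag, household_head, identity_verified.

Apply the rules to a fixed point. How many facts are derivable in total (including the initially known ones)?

Round 1 fires (iv), (v), giving notify_finance, case_approved.
Round 2 fires (i), giving exempt_fee.
Closure: {adult_resident, age_verified, case_approved, citizen, enrolled_program, exempt_fee, has_dependent, household_head, identity_verified, notify_finance, over_18, priority_flag, resident} — 13 facts.

13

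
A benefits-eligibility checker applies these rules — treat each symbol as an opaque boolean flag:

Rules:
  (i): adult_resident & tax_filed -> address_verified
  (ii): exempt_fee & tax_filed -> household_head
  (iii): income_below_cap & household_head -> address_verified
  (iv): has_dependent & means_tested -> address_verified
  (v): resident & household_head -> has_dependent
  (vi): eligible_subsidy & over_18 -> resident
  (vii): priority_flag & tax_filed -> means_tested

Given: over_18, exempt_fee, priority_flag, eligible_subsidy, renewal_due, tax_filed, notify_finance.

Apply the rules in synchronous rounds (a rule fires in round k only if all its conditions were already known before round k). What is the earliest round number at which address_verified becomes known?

3

Round 1: (ii) [exempt_fee & tax_filed -> household_head]; (vi) [eligible_subsidy & over_18 -> resident]; (vii) [priority_flag & tax_filed -> means_tested]. New: household_head, resident, means_tested.
Round 2: (v) [resident & household_head -> has_dependent]. New: has_dependent.
Round 3: (iv) [has_dependent & means_tested -> address_verified]. New: address_verified.
address_verified first appears in round 3.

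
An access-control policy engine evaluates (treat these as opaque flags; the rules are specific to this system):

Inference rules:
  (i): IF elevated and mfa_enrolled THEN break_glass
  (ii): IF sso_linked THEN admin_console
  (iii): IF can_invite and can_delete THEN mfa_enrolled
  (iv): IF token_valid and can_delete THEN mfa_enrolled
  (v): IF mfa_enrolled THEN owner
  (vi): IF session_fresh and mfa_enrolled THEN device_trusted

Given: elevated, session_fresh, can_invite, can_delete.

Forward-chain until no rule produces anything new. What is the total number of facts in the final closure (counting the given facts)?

[1] (iii) [IF can_invite and can_delete THEN mfa_enrolled]. ⇒ new: mfa_enrolled.
[2] (i) [IF elevated and mfa_enrolled THEN break_glass]; (v) [IF mfa_enrolled THEN owner]; (vi) [IF session_fresh and mfa_enrolled THEN device_trusted]. ⇒ new: break_glass, owner, device_trusted.
Closure: {break_glass, can_delete, can_invite, device_trusted, elevated, mfa_enrolled, owner, session_fresh} — 8 facts.

8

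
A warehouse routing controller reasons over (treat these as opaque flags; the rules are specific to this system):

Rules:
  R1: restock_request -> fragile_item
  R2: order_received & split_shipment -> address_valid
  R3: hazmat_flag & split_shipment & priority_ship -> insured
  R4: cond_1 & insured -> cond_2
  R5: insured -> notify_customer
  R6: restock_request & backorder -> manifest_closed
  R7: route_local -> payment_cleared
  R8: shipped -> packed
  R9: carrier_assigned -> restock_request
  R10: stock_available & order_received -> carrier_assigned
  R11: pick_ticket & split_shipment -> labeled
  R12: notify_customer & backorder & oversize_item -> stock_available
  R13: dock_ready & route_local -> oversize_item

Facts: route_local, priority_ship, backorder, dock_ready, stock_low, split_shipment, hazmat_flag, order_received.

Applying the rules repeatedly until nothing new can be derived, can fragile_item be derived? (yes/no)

Round 1: R2 [order_received & split_shipment -> address_valid]; R3 [hazmat_flag & split_shipment & priority_ship -> insured]; R7 [route_local -> payment_cleared]; R13 [dock_ready & route_local -> oversize_item]. Adds address_valid, insured, payment_cleared, oversize_item.
Round 2: R5 [insured -> notify_customer]. Adds notify_customer.
Round 3: R12 [notify_customer & backorder & oversize_item -> stock_available]. Adds stock_available.
Round 4: R10 [stock_available & order_received -> carrier_assigned]. Adds carrier_assigned.
Round 5: R9 [carrier_assigned -> restock_request]. Adds restock_request.
Round 6: R1 [restock_request -> fragile_item]; R6 [restock_request & backorder -> manifest_closed]. Adds fragile_item, manifest_closed.
fragile_item appears in round 6, so it is derivable.

yes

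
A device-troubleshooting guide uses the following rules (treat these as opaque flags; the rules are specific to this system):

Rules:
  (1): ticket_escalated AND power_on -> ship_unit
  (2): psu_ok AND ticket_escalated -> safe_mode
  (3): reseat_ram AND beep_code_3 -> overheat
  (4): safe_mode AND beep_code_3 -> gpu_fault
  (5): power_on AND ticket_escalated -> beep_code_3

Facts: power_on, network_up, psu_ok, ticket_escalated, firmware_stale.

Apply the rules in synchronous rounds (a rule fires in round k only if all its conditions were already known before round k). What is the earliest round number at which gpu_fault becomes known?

2

[1] (1) [ticket_escalated AND power_on -> ship_unit]; (2) [psu_ok AND ticket_escalated -> safe_mode]; (5) [power_on AND ticket_escalated -> beep_code_3]. ⇒ new: ship_unit, safe_mode, beep_code_3.
[2] (4) [safe_mode AND beep_code_3 -> gpu_fault]. ⇒ new: gpu_fault.
gpu_fault first appears in round 2.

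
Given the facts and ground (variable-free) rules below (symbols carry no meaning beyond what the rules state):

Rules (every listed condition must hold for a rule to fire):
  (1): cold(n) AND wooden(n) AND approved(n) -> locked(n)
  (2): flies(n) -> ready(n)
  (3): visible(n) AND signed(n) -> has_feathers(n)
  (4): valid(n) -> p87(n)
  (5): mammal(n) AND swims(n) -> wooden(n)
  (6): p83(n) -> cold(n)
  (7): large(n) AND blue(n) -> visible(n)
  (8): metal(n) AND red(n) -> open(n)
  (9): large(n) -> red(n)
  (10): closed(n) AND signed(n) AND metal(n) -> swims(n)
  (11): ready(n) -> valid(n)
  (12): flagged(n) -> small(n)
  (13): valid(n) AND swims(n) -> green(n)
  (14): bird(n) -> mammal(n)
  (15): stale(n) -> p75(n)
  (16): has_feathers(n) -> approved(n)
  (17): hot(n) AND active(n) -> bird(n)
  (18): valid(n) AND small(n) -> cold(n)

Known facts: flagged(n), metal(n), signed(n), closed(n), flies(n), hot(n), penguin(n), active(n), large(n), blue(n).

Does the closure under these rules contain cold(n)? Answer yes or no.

yes

Round 1: (2) [flies(n) -> ready(n)]; (7) [large(n) AND blue(n) -> visible(n)]; (9) [large(n) -> red(n)]; (10) [closed(n) AND signed(n) AND metal(n) -> swims(n)]; (12) [flagged(n) -> small(n)]; (17) [hot(n) AND active(n) -> bird(n)]. Adds ready(n), visible(n), red(n), swims(n), small(n), bird(n).
Round 2: (3) [visible(n) AND signed(n) -> has_feathers(n)]; (8) [metal(n) AND red(n) -> open(n)]; (11) [ready(n) -> valid(n)]; (14) [bird(n) -> mammal(n)]. Adds has_feathers(n), open(n), valid(n), mammal(n).
Round 3: (4) [valid(n) -> p87(n)]; (5) [mammal(n) AND swims(n) -> wooden(n)]; (13) [valid(n) AND swims(n) -> green(n)]; (16) [has_feathers(n) -> approved(n)]; (18) [valid(n) AND small(n) -> cold(n)]. Adds p87(n), wooden(n), green(n), approved(n), cold(n).
Round 4: (1) [cold(n) AND wooden(n) AND approved(n) -> locked(n)]. Adds locked(n).
cold(n) appears in round 3, so it is derivable.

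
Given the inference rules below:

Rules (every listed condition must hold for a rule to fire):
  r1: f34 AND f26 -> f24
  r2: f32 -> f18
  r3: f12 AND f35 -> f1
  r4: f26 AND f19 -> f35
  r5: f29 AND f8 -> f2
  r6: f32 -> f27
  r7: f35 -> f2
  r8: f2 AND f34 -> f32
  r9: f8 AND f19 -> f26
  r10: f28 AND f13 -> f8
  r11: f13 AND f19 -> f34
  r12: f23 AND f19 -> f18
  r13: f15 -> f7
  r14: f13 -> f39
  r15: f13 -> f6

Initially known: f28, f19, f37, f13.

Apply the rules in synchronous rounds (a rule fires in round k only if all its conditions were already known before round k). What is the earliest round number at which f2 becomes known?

4

Round 1 — r10, r11, r14, r15, derive f8, f34, f39, f6.
Round 2 — r9, derive f26.
Round 3 — r1, r4, derive f24, f35.
Round 4 — r7, derive f2.
f2 first appears in round 4.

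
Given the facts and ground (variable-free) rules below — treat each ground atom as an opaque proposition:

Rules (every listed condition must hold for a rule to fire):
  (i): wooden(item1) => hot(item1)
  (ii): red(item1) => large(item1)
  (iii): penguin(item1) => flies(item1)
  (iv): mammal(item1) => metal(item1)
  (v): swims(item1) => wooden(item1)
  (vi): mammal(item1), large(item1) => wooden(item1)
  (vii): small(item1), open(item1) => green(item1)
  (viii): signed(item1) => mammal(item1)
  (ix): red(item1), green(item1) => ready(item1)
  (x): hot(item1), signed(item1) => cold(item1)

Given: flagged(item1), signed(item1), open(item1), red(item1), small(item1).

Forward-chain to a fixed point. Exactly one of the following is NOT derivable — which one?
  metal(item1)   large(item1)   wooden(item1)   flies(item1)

Round 1 — (ii), (vii), (viii), derive large(item1), green(item1), mammal(item1).
Round 2 — (iv), (vi), (ix), derive metal(item1), wooden(item1), ready(item1).
Round 3 — (i), derive hot(item1).
Round 4 — (x), derive cold(item1).
Derived: large(item1) (round 1), metal(item1) (round 2), wooden(item1) (round 2). flies(item1) never appears in any round.

flies(item1)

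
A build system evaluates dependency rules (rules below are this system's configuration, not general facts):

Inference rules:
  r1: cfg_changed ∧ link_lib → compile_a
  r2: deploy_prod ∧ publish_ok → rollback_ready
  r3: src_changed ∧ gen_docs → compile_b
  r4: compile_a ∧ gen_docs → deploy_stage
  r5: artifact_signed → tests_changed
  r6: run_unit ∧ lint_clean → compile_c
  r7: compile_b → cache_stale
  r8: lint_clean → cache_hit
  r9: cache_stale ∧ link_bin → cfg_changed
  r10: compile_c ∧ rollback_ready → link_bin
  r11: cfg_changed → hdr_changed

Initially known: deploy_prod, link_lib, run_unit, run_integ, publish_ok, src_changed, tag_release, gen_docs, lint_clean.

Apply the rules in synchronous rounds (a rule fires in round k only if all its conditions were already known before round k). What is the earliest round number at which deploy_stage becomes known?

5

[1] r2 [deploy_prod ∧ publish_ok → rollback_ready]; r3 [src_changed ∧ gen_docs → compile_b]; r6 [run_unit ∧ lint_clean → compile_c]; r8 [lint_clean → cache_hit]. ⇒ new: rollback_ready, compile_b, compile_c, cache_hit.
[2] r7 [compile_b → cache_stale]; r10 [compile_c ∧ rollback_ready → link_bin]. ⇒ new: cache_stale, link_bin.
[3] r9 [cache_stale ∧ link_bin → cfg_changed]. ⇒ new: cfg_changed.
[4] r1 [cfg_changed ∧ link_lib → compile_a]; r11 [cfg_changed → hdr_changed]. ⇒ new: compile_a, hdr_changed.
[5] r4 [compile_a ∧ gen_docs → deploy_stage]. ⇒ new: deploy_stage.
deploy_stage first appears in round 5.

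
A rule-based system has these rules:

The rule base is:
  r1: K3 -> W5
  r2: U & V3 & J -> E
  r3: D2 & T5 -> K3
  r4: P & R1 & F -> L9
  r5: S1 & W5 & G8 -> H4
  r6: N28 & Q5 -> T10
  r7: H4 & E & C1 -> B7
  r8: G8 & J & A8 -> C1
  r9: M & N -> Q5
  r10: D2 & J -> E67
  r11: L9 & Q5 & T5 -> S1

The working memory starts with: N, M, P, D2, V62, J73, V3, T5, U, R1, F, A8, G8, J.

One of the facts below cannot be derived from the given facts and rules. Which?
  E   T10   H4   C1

T10

Round 1: r2 [U & V3 & J -> E]; r3 [D2 & T5 -> K3]; r4 [P & R1 & F -> L9]; r8 [G8 & J & A8 -> C1]; r9 [M & N -> Q5]; r10 [D2 & J -> E67]. Adds E, K3, L9, C1, Q5, E67.
Round 2: r1 [K3 -> W5]; r11 [L9 & Q5 & T5 -> S1]. Adds W5, S1.
Round 3: r5 [S1 & W5 & G8 -> H4]. Adds H4.
Round 4: r7 [H4 & E & C1 -> B7]. Adds B7.
Derived: C1 (round 1), H4 (round 3), E (round 1). T10 never appears in any round.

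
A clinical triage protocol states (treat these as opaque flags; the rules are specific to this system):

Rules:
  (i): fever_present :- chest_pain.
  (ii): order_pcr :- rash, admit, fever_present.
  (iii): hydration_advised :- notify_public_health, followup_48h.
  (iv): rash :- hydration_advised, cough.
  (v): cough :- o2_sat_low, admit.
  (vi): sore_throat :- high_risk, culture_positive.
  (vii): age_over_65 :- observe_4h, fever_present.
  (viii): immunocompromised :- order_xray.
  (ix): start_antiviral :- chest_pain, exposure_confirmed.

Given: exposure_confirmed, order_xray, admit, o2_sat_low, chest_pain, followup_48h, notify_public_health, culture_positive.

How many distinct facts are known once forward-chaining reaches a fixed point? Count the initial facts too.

15

Round 1: (i) [fever_present :- chest_pain.]; (iii) [hydration_advised :- notify_public_health, followup_48h.]; (v) [cough :- o2_sat_low, admit.]; (viii) [immunocompromised :- order_xray.]; (ix) [start_antiviral :- chest_pain, exposure_confirmed.]. Adds fever_present, hydration_advised, cough, immunocompromised, start_antiviral.
Round 2: (iv) [rash :- hydration_advised, cough.]. Adds rash.
Round 3: (ii) [order_pcr :- rash, admit, fever_present.]. Adds order_pcr.
Closure: {admit, chest_pain, cough, culture_positive, exposure_confirmed, fever_present, followup_48h, hydration_advised, immunocompromised, notify_public_health, o2_sat_low, order_pcr, order_xray, rash, start_antiviral} — 15 facts.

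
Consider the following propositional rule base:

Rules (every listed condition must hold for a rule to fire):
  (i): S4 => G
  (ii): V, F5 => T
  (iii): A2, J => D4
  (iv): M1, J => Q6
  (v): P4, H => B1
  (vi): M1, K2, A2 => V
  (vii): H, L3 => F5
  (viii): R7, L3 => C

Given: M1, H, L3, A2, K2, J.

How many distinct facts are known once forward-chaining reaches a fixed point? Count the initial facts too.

11

Round 1: (iii) [A2, J => D4]; (iv) [M1, J => Q6]; (vi) [M1, K2, A2 => V]; (vii) [H, L3 => F5]. New: D4, Q6, V, F5.
Round 2: (ii) [V, F5 => T]. New: T.
Closure: {A2, D4, F5, H, J, K2, L3, M1, Q6, T, V} — 11 facts.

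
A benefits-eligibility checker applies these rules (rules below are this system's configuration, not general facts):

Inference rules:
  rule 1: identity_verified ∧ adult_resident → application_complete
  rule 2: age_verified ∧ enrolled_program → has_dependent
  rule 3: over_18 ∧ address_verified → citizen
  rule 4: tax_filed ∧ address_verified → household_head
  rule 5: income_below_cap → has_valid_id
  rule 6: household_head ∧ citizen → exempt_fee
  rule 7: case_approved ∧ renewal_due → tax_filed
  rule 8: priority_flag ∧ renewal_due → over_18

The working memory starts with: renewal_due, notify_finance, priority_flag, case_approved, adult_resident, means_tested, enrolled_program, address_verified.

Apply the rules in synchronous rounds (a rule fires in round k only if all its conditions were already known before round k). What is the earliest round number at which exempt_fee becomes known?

Round 1: rule 7 [case_approved ∧ renewal_due → tax_filed]; rule 8 [priority_flag ∧ renewal_due → over_18]. New: tax_filed, over_18.
Round 2: rule 3 [over_18 ∧ address_verified → citizen]; rule 4 [tax_filed ∧ address_verified → household_head]. New: citizen, household_head.
Round 3: rule 6 [household_head ∧ citizen → exempt_fee]. New: exempt_fee.
exempt_fee first appears in round 3.

3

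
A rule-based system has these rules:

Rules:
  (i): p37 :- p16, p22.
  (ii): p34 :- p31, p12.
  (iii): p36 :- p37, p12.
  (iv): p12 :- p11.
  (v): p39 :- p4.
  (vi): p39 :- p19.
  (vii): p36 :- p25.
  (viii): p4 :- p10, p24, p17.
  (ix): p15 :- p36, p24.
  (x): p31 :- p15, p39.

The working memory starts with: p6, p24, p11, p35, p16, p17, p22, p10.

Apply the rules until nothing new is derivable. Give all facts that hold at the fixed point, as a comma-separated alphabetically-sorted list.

Round 1 — (i), (iv), (viii), derive p37, p12, p4.
Round 2 — (iii), (v), derive p36, p39.
Round 3 — (ix), derive p15.
Round 4 — (x), derive p31.
Round 5 — (ii), derive p34.

p10, p11, p12, p15, p16, p17, p22, p24, p31, p34, p35, p36, p37, p39, p4, p6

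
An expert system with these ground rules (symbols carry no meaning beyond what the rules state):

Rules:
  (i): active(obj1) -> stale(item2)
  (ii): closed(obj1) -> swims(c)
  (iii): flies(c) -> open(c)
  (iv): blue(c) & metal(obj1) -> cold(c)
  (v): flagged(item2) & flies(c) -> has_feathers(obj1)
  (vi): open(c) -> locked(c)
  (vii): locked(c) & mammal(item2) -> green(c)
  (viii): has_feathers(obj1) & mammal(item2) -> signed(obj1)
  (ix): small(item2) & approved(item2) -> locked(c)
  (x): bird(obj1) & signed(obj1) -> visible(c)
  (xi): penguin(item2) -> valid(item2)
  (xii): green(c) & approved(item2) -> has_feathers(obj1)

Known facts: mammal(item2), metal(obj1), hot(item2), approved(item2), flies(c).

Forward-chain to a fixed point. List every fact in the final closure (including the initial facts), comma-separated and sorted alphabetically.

[1] (iii) [flies(c) -> open(c)]. ⇒ new: open(c).
[2] (vi) [open(c) -> locked(c)]. ⇒ new: locked(c).
[3] (vii) [locked(c) & mammal(item2) -> green(c)]. ⇒ new: green(c).
[4] (xii) [green(c) & approved(item2) -> has_feathers(obj1)]. ⇒ new: has_feathers(obj1).
[5] (viii) [has_feathers(obj1) & mammal(item2) -> signed(obj1)]. ⇒ new: signed(obj1).

approved(item2), flies(c), green(c), has_feathers(obj1), hot(item2), locked(c), mammal(item2), metal(obj1), open(c), signed(obj1)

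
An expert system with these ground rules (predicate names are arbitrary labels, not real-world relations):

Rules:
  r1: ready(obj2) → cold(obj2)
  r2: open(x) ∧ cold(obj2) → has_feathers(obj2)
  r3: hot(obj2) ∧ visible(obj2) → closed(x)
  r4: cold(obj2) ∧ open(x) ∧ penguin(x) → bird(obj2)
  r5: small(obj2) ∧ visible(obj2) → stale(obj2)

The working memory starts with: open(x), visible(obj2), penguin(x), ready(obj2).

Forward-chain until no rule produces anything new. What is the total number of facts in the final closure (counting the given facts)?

[1] r1 [ready(obj2) → cold(obj2)]. ⇒ new: cold(obj2).
[2] r2 [open(x) ∧ cold(obj2) → has_feathers(obj2)]; r4 [cold(obj2) ∧ open(x) ∧ penguin(x) → bird(obj2)]. ⇒ new: has_feathers(obj2), bird(obj2).
Closure: {bird(obj2), cold(obj2), has_feathers(obj2), open(x), penguin(x), ready(obj2), visible(obj2)} — 7 facts.

7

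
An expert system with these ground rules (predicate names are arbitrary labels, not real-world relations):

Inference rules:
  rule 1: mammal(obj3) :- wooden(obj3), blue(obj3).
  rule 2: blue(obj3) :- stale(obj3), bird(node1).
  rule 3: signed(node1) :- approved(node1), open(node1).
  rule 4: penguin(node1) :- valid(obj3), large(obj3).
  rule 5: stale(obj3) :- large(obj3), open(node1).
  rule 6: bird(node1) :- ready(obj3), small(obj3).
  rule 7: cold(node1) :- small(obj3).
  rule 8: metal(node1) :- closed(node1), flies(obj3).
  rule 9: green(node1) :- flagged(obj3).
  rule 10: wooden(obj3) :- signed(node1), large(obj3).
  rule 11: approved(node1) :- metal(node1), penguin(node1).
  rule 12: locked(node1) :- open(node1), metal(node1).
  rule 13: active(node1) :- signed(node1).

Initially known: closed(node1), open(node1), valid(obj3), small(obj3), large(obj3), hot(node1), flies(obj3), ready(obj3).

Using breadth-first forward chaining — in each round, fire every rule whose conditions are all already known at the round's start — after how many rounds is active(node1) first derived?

4

Round 1: rule 4 [penguin(node1) :- valid(obj3), large(obj3).]; rule 5 [stale(obj3) :- large(obj3), open(node1).]; rule 6 [bird(node1) :- ready(obj3), small(obj3).]; rule 7 [cold(node1) :- small(obj3).]; rule 8 [metal(node1) :- closed(node1), flies(obj3).]. Adds penguin(node1), stale(obj3), bird(node1), cold(node1), metal(node1).
Round 2: rule 2 [blue(obj3) :- stale(obj3), bird(node1).]; rule 11 [approved(node1) :- metal(node1), penguin(node1).]; rule 12 [locked(node1) :- open(node1), metal(node1).]. Adds blue(obj3), approved(node1), locked(node1).
Round 3: rule 3 [signed(node1) :- approved(node1), open(node1).]. Adds signed(node1).
Round 4: rule 10 [wooden(obj3) :- signed(node1), large(obj3).]; rule 13 [active(node1) :- signed(node1).]. Adds wooden(obj3), active(node1).
active(node1) first appears in round 4.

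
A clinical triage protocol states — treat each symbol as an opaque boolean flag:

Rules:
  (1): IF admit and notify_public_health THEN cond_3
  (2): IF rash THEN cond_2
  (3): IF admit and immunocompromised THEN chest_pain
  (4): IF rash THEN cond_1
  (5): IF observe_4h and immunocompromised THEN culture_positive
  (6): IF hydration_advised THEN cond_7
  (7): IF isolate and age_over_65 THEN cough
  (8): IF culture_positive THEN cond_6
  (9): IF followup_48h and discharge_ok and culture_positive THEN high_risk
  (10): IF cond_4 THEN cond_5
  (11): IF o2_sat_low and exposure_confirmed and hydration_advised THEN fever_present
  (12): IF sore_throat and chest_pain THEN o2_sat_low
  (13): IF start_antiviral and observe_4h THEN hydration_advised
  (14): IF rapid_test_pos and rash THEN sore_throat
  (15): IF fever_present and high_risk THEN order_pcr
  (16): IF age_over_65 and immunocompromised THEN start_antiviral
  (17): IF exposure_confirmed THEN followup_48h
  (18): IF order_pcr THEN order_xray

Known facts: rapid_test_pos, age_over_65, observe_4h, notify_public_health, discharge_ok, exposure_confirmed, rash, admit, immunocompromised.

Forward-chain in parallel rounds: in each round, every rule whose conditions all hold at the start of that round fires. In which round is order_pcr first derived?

Round 1 — (1), (2), (3), (4), (5), (14), (16), (17), derive cond_3, cond_2, chest_pain, cond_1, culture_positive, sore_throat, start_antiviral, followup_48h.
Round 2 — (8), (9), (12), (13), derive cond_6, high_risk, o2_sat_low, hydration_advised.
Round 3 — (6), (11), derive cond_7, fever_present.
Round 4 — (15), derive order_pcr.
order_pcr first appears in round 4.

4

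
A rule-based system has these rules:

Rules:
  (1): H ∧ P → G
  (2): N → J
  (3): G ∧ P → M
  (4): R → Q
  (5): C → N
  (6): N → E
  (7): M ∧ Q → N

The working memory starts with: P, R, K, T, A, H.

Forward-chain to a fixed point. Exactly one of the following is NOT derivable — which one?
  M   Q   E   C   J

Round 1 — (1), (4), derive G, Q.
Round 2 — (3), derive M.
Round 3 — (7), derive N.
Round 4 — (2), (6), derive J, E.
Derived: E (round 4), J (round 4), M (round 2), Q (round 1). C never appears in any round.

C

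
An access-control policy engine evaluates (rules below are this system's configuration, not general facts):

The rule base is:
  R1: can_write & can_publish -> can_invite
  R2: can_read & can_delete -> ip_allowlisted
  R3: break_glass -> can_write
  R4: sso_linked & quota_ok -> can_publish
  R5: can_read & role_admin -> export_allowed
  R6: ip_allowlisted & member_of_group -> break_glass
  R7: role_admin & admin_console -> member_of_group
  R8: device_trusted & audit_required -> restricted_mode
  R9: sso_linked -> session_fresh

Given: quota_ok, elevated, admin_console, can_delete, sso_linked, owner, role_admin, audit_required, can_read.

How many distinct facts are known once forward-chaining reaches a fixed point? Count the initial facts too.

17

Round 1 fires R2, R4, R5, R7, R9, giving ip_allowlisted, can_publish, export_allowed, member_of_group, session_fresh.
Round 2 fires R6, giving break_glass.
Round 3 fires R3, giving can_write.
Round 4 fires R1, giving can_invite.
Closure: {admin_console, audit_required, break_glass, can_delete, can_invite, can_publish, can_read, can_write, elevated, export_allowed, ip_allowlisted, member_of_group, owner, quota_ok, role_admin, session_fresh, sso_linked} — 17 facts.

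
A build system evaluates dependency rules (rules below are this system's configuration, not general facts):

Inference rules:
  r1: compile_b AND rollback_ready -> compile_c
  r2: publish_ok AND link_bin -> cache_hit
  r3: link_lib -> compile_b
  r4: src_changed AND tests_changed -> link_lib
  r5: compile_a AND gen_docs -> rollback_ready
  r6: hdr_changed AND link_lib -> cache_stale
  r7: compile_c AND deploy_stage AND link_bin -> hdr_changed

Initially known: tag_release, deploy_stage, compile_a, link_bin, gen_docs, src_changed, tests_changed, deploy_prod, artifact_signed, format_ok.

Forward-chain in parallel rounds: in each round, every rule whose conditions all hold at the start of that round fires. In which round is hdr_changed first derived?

4

Round 1: r4 [src_changed AND tests_changed -> link_lib]; r5 [compile_a AND gen_docs -> rollback_ready]. New: link_lib, rollback_ready.
Round 2: r3 [link_lib -> compile_b]. New: compile_b.
Round 3: r1 [compile_b AND rollback_ready -> compile_c]. New: compile_c.
Round 4: r7 [compile_c AND deploy_stage AND link_bin -> hdr_changed]. New: hdr_changed.
hdr_changed first appears in round 4.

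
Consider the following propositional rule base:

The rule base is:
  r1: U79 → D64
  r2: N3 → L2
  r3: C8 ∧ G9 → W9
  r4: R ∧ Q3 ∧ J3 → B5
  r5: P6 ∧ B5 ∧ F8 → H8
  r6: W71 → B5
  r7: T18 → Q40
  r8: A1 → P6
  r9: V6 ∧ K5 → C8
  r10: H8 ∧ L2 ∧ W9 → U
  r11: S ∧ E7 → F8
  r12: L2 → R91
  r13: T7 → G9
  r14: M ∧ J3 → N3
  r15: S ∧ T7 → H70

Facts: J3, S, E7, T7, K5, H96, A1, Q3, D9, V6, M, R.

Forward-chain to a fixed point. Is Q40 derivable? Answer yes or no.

no

[1] r4 [R ∧ Q3 ∧ J3 → B5]; r8 [A1 → P6]; r9 [V6 ∧ K5 → C8]; r11 [S ∧ E7 → F8]; r13 [T7 → G9]; r14 [M ∧ J3 → N3]; r15 [S ∧ T7 → H70]. ⇒ new: B5, P6, C8, F8, G9, N3, H70.
[2] r2 [N3 → L2]; r3 [C8 ∧ G9 → W9]; r5 [P6 ∧ B5 ∧ F8 → H8]. ⇒ new: L2, W9, H8.
[3] r10 [H8 ∧ L2 ∧ W9 → U]; r12 [L2 → R91]. ⇒ new: U, R91.
Fixed point reached. Q40 is concluded only by r7; r7 needs T18 (never derived).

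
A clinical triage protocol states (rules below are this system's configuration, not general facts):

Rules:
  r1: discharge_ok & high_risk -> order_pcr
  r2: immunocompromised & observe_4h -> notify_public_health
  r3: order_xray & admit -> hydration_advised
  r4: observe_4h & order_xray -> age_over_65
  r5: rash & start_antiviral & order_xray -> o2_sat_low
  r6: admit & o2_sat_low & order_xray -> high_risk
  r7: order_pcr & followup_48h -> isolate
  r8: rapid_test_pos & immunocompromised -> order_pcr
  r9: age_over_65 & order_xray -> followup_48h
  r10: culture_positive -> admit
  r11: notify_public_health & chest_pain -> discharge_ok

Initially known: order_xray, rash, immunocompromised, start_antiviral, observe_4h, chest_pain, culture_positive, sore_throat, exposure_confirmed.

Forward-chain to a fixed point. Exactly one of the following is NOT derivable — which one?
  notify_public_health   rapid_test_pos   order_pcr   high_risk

Round 1: r2 [immunocompromised & observe_4h -> notify_public_health]; r4 [observe_4h & order_xray -> age_over_65]; r5 [rash & start_antiviral & order_xray -> o2_sat_low]; r10 [culture_positive -> admit]. New: notify_public_health, age_over_65, o2_sat_low, admit.
Round 2: r3 [order_xray & admit -> hydration_advised]; r6 [admit & o2_sat_low & order_xray -> high_risk]; r9 [age_over_65 & order_xray -> followup_48h]; r11 [notify_public_health & chest_pain -> discharge_ok]. New: hydration_advised, high_risk, followup_48h, discharge_ok.
Round 3: r1 [discharge_ok & high_risk -> order_pcr]. New: order_pcr.
Round 4: r7 [order_pcr & followup_48h -> isolate]. New: isolate.
Derived: notify_public_health (round 1), high_risk (round 2), order_pcr (round 3). rapid_test_pos never appears in any round.

rapid_test_pos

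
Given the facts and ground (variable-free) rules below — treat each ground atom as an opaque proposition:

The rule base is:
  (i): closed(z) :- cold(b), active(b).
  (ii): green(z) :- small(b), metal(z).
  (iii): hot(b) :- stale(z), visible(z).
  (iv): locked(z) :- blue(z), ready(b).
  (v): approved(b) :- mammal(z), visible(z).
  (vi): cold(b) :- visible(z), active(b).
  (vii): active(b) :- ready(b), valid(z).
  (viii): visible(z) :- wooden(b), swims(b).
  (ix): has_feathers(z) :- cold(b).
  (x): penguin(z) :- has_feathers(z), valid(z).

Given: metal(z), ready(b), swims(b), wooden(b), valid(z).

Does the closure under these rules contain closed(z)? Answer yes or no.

[1] (vii) [active(b) :- ready(b), valid(z).]; (viii) [visible(z) :- wooden(b), swims(b).]. ⇒ new: active(b), visible(z).
[2] (vi) [cold(b) :- visible(z), active(b).]. ⇒ new: cold(b).
[3] (i) [closed(z) :- cold(b), active(b).]; (ix) [has_feathers(z) :- cold(b).]. ⇒ new: closed(z), has_feathers(z).
[4] (x) [penguin(z) :- has_feathers(z), valid(z).]. ⇒ new: penguin(z).
closed(z) appears in round 3, so it is derivable.

yes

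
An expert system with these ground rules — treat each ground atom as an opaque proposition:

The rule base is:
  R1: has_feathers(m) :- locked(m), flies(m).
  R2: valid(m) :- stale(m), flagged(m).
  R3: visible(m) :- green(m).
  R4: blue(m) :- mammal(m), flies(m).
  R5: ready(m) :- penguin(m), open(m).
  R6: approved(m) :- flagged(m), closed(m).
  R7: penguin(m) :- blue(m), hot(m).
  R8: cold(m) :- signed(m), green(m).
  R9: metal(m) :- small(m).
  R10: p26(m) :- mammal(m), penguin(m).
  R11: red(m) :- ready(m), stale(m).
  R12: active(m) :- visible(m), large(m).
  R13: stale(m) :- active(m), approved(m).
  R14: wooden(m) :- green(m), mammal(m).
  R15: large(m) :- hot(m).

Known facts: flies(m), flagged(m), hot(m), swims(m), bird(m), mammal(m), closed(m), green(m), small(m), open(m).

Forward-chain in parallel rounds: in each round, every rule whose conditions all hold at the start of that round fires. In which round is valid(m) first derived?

4

Round 1: R3 [visible(m) :- green(m).]; R4 [blue(m) :- mammal(m), flies(m).]; R6 [approved(m) :- flagged(m), closed(m).]; R9 [metal(m) :- small(m).]; R14 [wooden(m) :- green(m), mammal(m).]; R15 [large(m) :- hot(m).]. New: visible(m), blue(m), approved(m), metal(m), wooden(m), large(m).
Round 2: R7 [penguin(m) :- blue(m), hot(m).]; R12 [active(m) :- visible(m), large(m).]. New: penguin(m), active(m).
Round 3: R5 [ready(m) :- penguin(m), open(m).]; R10 [p26(m) :- mammal(m), penguin(m).]; R13 [stale(m) :- active(m), approved(m).]. New: ready(m), p26(m), stale(m).
Round 4: R2 [valid(m) :- stale(m), flagged(m).]; R11 [red(m) :- ready(m), stale(m).]. New: valid(m), red(m).
valid(m) first appears in round 4.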